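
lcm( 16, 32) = 32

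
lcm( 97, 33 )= 3201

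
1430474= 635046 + 795428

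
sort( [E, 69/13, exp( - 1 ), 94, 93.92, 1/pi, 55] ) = [ 1/pi, exp(-1),E, 69/13, 55,  93.92,94]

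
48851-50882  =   - 2031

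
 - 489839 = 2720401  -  3210240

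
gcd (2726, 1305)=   29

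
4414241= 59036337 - 54622096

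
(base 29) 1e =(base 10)43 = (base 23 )1k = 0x2b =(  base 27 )1g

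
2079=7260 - 5181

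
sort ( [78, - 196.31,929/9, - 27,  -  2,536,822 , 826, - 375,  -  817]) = [-817,- 375, - 196.31, - 27, - 2, 78,929/9 , 536,822,826]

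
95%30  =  5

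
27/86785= 27/86785 = 0.00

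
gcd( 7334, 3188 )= 2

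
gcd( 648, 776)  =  8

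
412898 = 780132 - 367234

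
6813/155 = 6813/155 = 43.95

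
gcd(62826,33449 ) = 1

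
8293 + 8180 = 16473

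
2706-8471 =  - 5765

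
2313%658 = 339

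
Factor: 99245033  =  73^1*1359521^1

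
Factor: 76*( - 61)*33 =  - 152988 = - 2^2*3^1*11^1*19^1*61^1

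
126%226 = 126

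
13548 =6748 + 6800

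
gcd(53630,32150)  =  10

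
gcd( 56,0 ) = 56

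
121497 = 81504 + 39993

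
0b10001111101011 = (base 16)23EB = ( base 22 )ILL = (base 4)2033223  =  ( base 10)9195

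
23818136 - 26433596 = -2615460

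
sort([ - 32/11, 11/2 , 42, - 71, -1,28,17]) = [ - 71,- 32/11,- 1,11/2,  17,28,42 ] 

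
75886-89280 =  - 13394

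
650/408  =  1 + 121/204 = 1.59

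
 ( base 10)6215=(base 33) 5nb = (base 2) 1100001000111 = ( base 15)1c95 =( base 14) 239d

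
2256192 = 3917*576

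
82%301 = 82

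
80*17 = 1360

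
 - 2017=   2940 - 4957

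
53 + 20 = 73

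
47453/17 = 47453/17=   2791.35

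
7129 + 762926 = 770055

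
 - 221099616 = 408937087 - 630036703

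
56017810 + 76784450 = 132802260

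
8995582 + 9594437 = 18590019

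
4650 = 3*1550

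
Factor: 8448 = 2^8*3^1*11^1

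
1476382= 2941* 502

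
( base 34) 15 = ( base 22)1H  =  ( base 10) 39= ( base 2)100111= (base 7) 54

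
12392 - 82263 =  - 69871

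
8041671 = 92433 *87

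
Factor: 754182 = 2^1*3^2*11^1 * 13^1* 293^1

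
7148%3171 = 806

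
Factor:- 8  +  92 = 84 = 2^2 * 3^1*7^1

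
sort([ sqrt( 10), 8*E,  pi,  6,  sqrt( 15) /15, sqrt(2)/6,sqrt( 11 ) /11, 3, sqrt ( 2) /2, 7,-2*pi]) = [ - 2*pi,sqrt( 2) /6, sqrt (15) /15,sqrt(11)/11, sqrt( 2) /2, 3,pi, sqrt( 10), 6, 7 , 8*E ] 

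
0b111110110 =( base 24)km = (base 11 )417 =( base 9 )617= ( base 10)502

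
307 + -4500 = - 4193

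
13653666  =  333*41002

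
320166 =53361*6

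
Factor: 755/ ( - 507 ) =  - 3^( - 1) * 5^1 * 13^( - 2) * 151^1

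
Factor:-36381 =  - 3^1*67^1*181^1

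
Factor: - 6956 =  - 2^2*37^1*47^1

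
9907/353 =28 + 23/353= 28.07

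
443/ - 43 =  - 11 + 30/43=-10.30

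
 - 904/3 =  - 904/3 = - 301.33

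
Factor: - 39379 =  - 53^1*743^1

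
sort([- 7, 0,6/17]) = [ - 7, 0,6/17 ] 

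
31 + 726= 757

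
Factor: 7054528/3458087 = 2^6*13^1*61^1 * 139^1*3458087^(-1) 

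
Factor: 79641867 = 3^1*857^1*30977^1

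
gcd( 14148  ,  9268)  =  4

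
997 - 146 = 851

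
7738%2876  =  1986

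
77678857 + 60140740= 137819597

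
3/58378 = 3/58378 = 0.00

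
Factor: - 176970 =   -  2^1*3^1*5^1*17^1 * 347^1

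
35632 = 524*68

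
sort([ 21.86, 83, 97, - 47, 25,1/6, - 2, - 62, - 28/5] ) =[ - 62, - 47, - 28/5, - 2, 1/6, 21.86, 25, 83, 97] 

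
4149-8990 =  - 4841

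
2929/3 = 2929/3  =  976.33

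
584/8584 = 73/1073 = 0.07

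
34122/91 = 374 + 88/91=374.97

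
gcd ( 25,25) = 25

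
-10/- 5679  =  10/5679 = 0.00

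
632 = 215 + 417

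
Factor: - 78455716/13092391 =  - 2^2*13^( - 1)*449^ (-1 )*2243^(  -  1 )*19613929^1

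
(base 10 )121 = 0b1111001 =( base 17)72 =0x79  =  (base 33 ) 3M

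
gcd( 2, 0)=2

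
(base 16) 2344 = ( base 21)k9j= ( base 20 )12B8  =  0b10001101000100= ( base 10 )9028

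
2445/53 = 2445/53 = 46.13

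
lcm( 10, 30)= 30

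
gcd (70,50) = 10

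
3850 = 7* 550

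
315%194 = 121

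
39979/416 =39979/416=96.10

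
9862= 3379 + 6483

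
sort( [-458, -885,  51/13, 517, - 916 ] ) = [ - 916, - 885, - 458, 51/13, 517 ] 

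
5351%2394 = 563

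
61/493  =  61/493 = 0.12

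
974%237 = 26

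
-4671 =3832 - 8503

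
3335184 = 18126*184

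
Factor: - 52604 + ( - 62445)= - 115049=- 11^1 * 10459^1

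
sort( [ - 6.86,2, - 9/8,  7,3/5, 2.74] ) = [ - 6.86, - 9/8,3/5,2,2.74, 7 ]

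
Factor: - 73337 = -11^1 * 59^1*113^1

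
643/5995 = 643/5995 = 0.11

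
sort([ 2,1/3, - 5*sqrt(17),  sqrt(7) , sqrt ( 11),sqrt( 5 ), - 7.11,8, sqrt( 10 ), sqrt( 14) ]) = [ - 5*sqrt( 17 ), - 7.11, 1/3, 2,sqrt( 5), sqrt( 7),sqrt( 10) , sqrt( 11) , sqrt( 14),8] 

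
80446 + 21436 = 101882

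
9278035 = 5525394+3752641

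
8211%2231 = 1518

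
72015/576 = 24005/192 = 125.03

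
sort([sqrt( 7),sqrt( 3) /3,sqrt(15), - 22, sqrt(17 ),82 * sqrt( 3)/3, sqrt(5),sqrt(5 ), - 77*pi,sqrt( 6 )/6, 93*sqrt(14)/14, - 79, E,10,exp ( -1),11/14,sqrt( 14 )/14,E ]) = [ - 77*pi, - 79,-22,sqrt(14)/14,exp(-1),sqrt( 6) /6,sqrt ( 3) /3,11/14, sqrt( 5),sqrt( 5 ),sqrt(7),  E, E, sqrt(15),  sqrt( 17),10,93 * sqrt(14) /14,82*sqrt( 3 )/3] 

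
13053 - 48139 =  - 35086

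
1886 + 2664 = 4550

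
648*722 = 467856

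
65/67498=65/67498= 0.00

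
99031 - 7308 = 91723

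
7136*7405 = 52842080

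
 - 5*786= - 3930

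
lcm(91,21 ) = 273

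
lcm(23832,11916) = 23832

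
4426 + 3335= 7761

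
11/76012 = 11/76012 = 0.00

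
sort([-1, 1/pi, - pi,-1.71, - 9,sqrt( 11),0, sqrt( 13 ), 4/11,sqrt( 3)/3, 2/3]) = [  -  9,-pi,-1.71, - 1,0, 1/pi, 4/11 , sqrt( 3)/3,2/3, sqrt (11 )  ,  sqrt (13)]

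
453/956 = 453/956 = 0.47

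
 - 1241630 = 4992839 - 6234469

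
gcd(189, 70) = 7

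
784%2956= 784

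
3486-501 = 2985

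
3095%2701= 394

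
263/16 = 16 + 7/16 = 16.44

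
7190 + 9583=16773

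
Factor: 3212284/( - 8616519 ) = - 2^2*3^( - 2 )*19^ ( - 1) * 41^( - 1)*337^1*1229^ (  -  1)*2383^1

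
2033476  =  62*32798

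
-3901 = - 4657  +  756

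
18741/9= 6247/3= 2082.33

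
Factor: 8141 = 7^1 * 1163^1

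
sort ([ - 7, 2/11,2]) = [- 7,2/11,2 ]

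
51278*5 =256390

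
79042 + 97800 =176842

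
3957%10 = 7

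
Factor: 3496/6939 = 2^3*3^( - 3)*19^1*23^1*257^( - 1) 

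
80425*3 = 241275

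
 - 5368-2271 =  - 7639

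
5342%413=386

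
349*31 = 10819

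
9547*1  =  9547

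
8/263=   8/263 =0.03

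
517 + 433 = 950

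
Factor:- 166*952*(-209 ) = 33028688 = 2^4*7^1*11^1*17^1 * 19^1*83^1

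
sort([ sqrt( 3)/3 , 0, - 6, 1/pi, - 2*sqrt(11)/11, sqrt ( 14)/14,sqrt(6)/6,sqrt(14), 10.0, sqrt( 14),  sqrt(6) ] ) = [ - 6,-2 * sqrt( 11 ) /11,0,  sqrt (14 )/14,  1/pi, sqrt( 6)/6, sqrt(3)/3,sqrt(6),sqrt(14 ), sqrt(14 ),10.0]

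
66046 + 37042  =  103088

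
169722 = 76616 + 93106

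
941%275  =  116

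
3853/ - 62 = -3853/62 = - 62.15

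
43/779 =43/779 =0.06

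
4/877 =4/877 = 0.00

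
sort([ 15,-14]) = [  -  14, 15]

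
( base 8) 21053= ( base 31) 935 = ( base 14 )328B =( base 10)8747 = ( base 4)2020223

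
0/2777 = 0 = 0.00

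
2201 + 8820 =11021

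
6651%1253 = 386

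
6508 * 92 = 598736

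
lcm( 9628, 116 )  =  9628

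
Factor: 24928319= 13^1*1917563^1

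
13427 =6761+6666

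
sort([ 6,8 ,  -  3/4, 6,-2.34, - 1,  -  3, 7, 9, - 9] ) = [-9, - 3,- 2.34, - 1, - 3/4 , 6, 6 , 7,  8, 9]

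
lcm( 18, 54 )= 54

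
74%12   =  2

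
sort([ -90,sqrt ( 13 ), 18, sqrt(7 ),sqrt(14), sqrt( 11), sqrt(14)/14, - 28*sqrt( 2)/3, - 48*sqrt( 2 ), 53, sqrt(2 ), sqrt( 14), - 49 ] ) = [  -  90, - 48 * sqrt(2), - 49,  -  28*sqrt(2 ) /3, sqrt(14) /14, sqrt(2),sqrt (7), sqrt(11),sqrt (13), sqrt (14), sqrt(14 ),18, 53] 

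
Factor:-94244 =-2^2*23561^1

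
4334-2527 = 1807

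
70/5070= 7/507 =0.01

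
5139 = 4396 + 743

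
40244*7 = 281708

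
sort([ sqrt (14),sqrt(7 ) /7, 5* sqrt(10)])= [ sqrt (7) /7, sqrt( 14),5  *sqrt( 10 )]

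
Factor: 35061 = 3^1*13^1*29^1*31^1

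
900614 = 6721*134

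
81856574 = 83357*982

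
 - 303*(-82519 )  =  25003257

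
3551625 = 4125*861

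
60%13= 8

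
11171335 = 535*20881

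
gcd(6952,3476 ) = 3476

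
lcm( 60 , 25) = 300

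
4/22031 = 4/22031 = 0.00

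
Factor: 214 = 2^1* 107^1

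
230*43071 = 9906330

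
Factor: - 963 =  - 3^2*107^1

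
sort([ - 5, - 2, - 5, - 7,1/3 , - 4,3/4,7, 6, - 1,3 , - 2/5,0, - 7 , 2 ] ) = [ - 7,-7,-5, - 5, - 4, -2, - 1, - 2/5,0,1/3,3/4,2 , 3, 6,7 ]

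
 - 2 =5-7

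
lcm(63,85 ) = 5355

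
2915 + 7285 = 10200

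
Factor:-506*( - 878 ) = 444268  =  2^2*11^1*23^1*439^1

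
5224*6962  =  36369488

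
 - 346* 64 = -22144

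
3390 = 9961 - 6571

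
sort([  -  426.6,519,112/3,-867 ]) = [ - 867, - 426.6, 112/3, 519] 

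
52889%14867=8288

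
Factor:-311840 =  - 2^5*5^1*1949^1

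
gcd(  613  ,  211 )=1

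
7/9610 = 7/9610 = 0.00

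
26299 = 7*3757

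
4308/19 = 226+14/19  =  226.74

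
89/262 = 89/262 =0.34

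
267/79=3 + 30/79 = 3.38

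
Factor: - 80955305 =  -5^1 * 16191061^1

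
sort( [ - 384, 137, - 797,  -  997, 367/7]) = [ - 997,  -  797, - 384, 367/7, 137 ]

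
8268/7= 1181 + 1/7 = 1181.14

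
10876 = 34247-23371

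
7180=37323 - 30143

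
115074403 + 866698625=981773028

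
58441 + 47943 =106384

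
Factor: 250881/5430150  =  2^(-1 )*3^(-1)*5^( - 2)*11^( - 1 )*241^1*347^1*1097^( -1 ) = 83627/1810050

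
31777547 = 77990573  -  46213026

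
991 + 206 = 1197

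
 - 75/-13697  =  75/13697 =0.01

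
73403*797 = 58502191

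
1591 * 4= 6364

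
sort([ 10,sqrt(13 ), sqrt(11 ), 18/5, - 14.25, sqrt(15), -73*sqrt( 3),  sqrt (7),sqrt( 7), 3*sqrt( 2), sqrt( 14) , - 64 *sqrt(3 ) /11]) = [ - 73*sqrt(3), - 14.25, -64*sqrt (3 )/11, sqrt( 7),sqrt( 7 ),sqrt(11), 18/5, sqrt(13), sqrt ( 14), sqrt (15 ),3*sqrt ( 2 ), 10]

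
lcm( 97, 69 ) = 6693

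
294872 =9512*31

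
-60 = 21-81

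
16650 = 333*50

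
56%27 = 2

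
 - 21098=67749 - 88847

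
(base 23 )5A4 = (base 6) 21155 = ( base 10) 2879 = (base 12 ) 17BB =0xB3F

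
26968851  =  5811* 4641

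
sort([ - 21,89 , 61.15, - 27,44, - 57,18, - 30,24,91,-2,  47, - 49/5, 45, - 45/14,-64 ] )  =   [ - 64, - 57, - 30,-27, - 21, - 49/5,-45/14 , - 2,18,24,44,45, 47, 61.15, 89,91 ] 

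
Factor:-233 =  -233^1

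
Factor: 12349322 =2^1*241^1 * 25621^1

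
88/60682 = 44/30341 = 0.00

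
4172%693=14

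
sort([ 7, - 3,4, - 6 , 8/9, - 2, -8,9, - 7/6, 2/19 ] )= [ -8, - 6, - 3, - 2, - 7/6,2/19,  8/9, 4,7 , 9 ] 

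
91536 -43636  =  47900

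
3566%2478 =1088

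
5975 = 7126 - 1151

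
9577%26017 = 9577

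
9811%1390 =81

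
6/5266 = 3/2633 = 0.00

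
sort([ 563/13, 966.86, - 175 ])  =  [ - 175,  563/13 , 966.86 ]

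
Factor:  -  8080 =-2^4*5^1*101^1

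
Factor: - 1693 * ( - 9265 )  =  15685645  =  5^1*17^1*109^1*1693^1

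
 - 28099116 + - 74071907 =-102171023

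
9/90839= 9/90839= 0.00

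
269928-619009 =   -  349081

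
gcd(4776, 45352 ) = 8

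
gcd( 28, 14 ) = 14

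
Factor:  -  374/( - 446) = 11^1 *17^1*223^( - 1) = 187/223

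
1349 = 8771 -7422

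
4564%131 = 110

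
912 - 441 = 471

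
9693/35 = 9693/35 = 276.94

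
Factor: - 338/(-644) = 169/322=2^( - 1) * 7^( -1 )*13^2 * 23^( - 1)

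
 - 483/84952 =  - 69/12136 = - 0.01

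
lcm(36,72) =72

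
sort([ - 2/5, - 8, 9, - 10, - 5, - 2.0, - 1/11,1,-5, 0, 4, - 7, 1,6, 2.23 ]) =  [-10, - 8, - 7 ,-5, - 5, - 2.0, - 2/5, -1/11 , 0, 1, 1 , 2.23, 4, 6, 9 ] 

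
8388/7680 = 1 + 59/640 = 1.09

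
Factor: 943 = 23^1*41^1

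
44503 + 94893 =139396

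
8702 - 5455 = 3247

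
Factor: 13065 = 3^1*5^1 * 13^1 * 67^1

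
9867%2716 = 1719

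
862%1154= 862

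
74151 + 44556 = 118707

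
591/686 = 591/686 = 0.86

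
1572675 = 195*8065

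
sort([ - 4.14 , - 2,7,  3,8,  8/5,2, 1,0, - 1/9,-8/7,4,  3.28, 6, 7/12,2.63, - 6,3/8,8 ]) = [- 6, - 4.14, - 2,-8/7, - 1/9, 0, 3/8,7/12, 1,8/5,2,2.63, 3,3.28,4, 6,7,8,8]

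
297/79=297/79 = 3.76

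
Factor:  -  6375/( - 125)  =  51  =  3^1*17^1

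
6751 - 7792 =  - 1041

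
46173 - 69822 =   -  23649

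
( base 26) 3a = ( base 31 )2q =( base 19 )4C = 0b1011000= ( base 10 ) 88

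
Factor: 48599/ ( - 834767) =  - 23^1*47^( - 1) * 2113^1*17761^(-1)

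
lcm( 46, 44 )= 1012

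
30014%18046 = 11968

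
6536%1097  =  1051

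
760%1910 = 760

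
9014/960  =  9 + 187/480=9.39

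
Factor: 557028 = 2^2*3^2*15473^1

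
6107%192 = 155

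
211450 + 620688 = 832138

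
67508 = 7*9644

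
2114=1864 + 250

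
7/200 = 7/200 = 0.04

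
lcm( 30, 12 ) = 60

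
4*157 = 628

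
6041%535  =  156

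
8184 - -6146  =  14330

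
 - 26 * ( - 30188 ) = 784888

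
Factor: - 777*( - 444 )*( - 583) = - 201128004 = - 2^2* 3^2*7^1*11^1*37^2*53^1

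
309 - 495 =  - 186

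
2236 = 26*86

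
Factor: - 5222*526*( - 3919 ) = 10764599468 = 2^2*7^1  *263^1*373^1*3919^1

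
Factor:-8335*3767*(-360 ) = 2^3*3^2*5^2*1667^1*3767^1 = 11303260200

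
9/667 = 9/667= 0.01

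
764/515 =1 + 249/515 = 1.48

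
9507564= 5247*1812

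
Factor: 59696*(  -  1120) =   -  2^9*5^1*7^2*13^1*41^1 = - 66859520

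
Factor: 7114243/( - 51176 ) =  - 2^( - 3 )*53^1*269^1*499^1*6397^(  -  1) 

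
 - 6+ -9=  -  15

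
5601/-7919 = - 5601/7919=- 0.71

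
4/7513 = 4/7513 = 0.00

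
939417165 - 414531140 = 524886025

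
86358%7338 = 5640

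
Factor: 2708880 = 2^4 *3^1 * 5^1*11287^1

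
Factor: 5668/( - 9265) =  - 2^2*5^ ( - 1 )*13^1*17^( - 1) =- 52/85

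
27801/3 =9267 = 9267.00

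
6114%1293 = 942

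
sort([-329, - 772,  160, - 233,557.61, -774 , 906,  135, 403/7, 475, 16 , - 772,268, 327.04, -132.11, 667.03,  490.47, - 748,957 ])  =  [ - 774, - 772,-772 , - 748, - 329,-233,-132.11, 16, 403/7, 135, 160, 268, 327.04, 475,490.47 , 557.61  ,  667.03,906,957]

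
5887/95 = 61 + 92/95 = 61.97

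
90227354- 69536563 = 20690791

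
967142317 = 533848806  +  433293511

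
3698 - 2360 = 1338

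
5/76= 5/76  =  0.07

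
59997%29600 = 797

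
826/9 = 91 +7/9= 91.78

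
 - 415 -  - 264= - 151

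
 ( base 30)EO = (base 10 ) 444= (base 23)J7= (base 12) 310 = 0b110111100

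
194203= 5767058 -5572855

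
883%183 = 151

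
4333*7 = 30331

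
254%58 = 22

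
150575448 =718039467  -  567464019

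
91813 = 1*91813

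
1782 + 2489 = 4271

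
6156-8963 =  - 2807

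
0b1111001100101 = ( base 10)7781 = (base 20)J91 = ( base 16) 1e65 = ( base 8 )17145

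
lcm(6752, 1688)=6752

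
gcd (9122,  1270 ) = 2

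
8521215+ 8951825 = 17473040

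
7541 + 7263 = 14804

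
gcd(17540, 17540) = 17540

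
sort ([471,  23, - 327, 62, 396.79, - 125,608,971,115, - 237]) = [ - 327, - 237,  -  125,23,  62, 115, 396.79,471,608,971]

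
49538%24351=836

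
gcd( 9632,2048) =32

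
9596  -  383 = 9213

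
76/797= 76/797 = 0.10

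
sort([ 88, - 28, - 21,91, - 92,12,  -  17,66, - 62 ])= [ - 92, - 62, - 28,  -  21, - 17, 12,  66,88 , 91 ]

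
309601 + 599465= 909066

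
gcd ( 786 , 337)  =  1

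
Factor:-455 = -5^1*7^1 * 13^1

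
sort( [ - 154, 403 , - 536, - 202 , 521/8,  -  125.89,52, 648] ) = [ - 536, - 202,-154,  -  125.89 , 52,  521/8, 403, 648 ]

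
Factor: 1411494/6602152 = 2^ (- 2 )*3^1*7^2*61^( - 1)*83^( - 1 ) *163^( - 1 )*4801^1 = 705747/3301076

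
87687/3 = 29229 = 29229.00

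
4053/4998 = 193/238 = 0.81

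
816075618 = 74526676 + 741548942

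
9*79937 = 719433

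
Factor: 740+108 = 848 = 2^4 * 53^1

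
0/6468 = 0 = 0.00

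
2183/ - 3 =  - 2183/3 = - 727.67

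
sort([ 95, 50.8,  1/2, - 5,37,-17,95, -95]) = [ - 95 ,- 17, - 5,1/2, 37,50.8,  95,95]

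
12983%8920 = 4063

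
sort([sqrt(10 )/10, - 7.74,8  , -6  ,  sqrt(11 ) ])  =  [ -7.74, - 6,sqrt(10 )/10, sqrt(11),8]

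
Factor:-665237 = - 269^1*2473^1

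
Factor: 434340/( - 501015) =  - 228/263=   - 2^2*3^1*19^1 *263^ ( - 1)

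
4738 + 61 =4799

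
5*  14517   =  72585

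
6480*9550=61884000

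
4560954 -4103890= 457064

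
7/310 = 7/310 = 0.02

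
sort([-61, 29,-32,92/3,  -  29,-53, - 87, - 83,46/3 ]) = [-87,  -  83,-61, - 53, - 32,  -  29,46/3,29,92/3]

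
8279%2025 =179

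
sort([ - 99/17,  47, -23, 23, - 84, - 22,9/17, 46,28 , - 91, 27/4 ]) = [ - 91, - 84, - 23, - 22,- 99/17,9/17,27/4, 23,28,46,47 ] 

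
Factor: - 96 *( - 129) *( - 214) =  - 2^6 * 3^2*43^1*107^1 = - 2650176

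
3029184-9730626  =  -6701442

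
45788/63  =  45788/63 = 726.79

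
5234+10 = 5244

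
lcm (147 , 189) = 1323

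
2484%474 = 114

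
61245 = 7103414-7042169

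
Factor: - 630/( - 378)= 3^ (-1 )*5^1 = 5/3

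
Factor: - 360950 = - 2^1*5^2*7219^1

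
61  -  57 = 4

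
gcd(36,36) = 36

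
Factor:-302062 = -2^1*19^1*7949^1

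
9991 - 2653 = 7338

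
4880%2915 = 1965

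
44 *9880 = 434720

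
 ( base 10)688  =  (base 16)2B0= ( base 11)576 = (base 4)22300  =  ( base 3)221111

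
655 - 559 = 96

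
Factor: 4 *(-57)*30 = -2^3*3^2*5^1*19^1 = - 6840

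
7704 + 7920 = 15624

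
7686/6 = 1281 =1281.00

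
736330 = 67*10990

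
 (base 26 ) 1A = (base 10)36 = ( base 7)51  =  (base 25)1B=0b100100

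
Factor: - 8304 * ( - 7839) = 65095056=2^4*3^3 * 13^1*67^1*173^1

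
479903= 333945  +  145958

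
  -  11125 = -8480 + -2645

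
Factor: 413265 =3^1*5^1* 27551^1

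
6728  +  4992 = 11720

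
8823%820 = 623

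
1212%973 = 239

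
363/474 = 121/158 = 0.77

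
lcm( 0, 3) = 0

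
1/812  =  1/812  =  0.00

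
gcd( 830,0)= 830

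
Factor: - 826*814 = - 2^2*7^1*11^1*37^1 * 59^1 = - 672364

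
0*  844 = 0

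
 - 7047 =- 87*81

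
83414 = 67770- - 15644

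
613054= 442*1387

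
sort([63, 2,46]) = [ 2, 46, 63]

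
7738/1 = 7738  =  7738.00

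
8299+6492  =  14791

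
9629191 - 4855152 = 4774039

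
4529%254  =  211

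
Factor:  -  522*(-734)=383148 = 2^2 * 3^2*29^1*367^1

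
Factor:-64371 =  - 3^1*43^1*499^1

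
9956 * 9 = 89604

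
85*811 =68935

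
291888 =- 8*( - 36486 ) 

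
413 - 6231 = -5818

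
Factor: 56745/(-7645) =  - 3^2 * 11^(-1)*13^1*97^1 * 139^( - 1) = -  11349/1529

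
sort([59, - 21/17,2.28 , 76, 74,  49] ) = [ - 21/17, 2.28,49, 59, 74 , 76] 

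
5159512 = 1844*2798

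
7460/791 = 9 + 341/791 = 9.43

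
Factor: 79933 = 7^1 * 19^1*  601^1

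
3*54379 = 163137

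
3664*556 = 2037184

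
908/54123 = 908/54123  =  0.02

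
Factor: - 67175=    - 5^2*2687^1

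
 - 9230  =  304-9534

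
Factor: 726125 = 5^3  *37^1 * 157^1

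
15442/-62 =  - 7721/31 = - 249.06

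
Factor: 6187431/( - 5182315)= - 3^1*5^(-1 )*863^( - 1)*1201^( - 1 ) * 2062477^1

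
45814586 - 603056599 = -557242013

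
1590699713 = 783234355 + 807465358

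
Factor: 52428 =2^2*3^1*17^1*257^1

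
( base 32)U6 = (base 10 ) 966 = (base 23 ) 1J0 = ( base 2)1111000110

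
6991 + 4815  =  11806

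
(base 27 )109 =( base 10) 738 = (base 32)N2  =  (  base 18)250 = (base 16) 2E2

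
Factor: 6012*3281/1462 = 2^1*3^2*43^( - 1 ) *167^1*193^1=580158/43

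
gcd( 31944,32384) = 88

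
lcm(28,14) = 28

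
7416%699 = 426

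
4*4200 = 16800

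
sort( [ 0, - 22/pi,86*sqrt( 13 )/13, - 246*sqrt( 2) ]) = [ - 246*sqrt(2), - 22/pi,0, 86*sqrt(13)/13]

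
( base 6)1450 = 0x186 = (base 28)dq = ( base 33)BR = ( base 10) 390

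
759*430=326370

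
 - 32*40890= - 1308480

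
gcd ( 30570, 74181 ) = 3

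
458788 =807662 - 348874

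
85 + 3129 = 3214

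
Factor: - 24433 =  -53^1*461^1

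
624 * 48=29952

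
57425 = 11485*5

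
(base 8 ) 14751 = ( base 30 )7b3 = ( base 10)6633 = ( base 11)4A90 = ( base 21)f0i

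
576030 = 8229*70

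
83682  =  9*9298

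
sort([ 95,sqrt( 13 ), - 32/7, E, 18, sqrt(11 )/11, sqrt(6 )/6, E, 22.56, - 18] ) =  [-18, - 32/7,  sqrt(11)/11,sqrt ( 6)/6 , E,E, sqrt( 13 ), 18,22.56, 95]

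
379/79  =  4 + 63/79= 4.80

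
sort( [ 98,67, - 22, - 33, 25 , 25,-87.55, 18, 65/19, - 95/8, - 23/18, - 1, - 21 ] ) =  [ - 87.55, - 33, - 22, - 21, - 95/8,-23/18, - 1, 65/19, 18,25,25,67,  98 ] 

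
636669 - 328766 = 307903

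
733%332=69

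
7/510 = 7/510 = 0.01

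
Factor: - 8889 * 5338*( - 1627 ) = 2^1*3^1*17^1  *  157^1*1627^1*2963^1= 77200307214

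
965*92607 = 89365755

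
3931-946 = 2985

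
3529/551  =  6  +  223/551 = 6.40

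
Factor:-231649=-11^1*21059^1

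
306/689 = 306/689 = 0.44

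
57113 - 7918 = 49195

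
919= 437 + 482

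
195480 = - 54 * ( - 3620 ) 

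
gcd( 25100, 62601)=1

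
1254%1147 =107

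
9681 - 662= 9019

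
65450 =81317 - 15867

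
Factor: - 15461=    - 15461^1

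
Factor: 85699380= 2^2*3^1*5^1*13^1*17^1 * 23^1*281^1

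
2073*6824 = 14146152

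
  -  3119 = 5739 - 8858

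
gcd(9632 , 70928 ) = 16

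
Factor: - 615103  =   - 615103^1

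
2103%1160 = 943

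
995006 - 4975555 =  -3980549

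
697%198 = 103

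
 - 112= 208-320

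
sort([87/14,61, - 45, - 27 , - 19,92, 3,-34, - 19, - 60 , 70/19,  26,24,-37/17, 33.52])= [-60, - 45, - 34, - 27, - 19, - 19, - 37/17,3,70/19,87/14, 24,  26, 33.52,  61,92]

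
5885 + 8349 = 14234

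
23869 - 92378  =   - 68509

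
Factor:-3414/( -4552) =3/4 = 2^ ( - 2 )*3^1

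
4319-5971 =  -1652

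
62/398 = 31/199=   0.16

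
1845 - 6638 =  - 4793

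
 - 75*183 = - 13725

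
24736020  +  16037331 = 40773351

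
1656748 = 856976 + 799772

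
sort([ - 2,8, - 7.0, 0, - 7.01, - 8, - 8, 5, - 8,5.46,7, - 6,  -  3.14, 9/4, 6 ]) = [  -  8, - 8,- 8, - 7.01, - 7.0, - 6 , - 3.14, - 2, 0, 9/4, 5,5.46, 6, 7, 8]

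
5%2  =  1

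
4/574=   2/287  =  0.01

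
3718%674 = 348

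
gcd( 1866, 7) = 1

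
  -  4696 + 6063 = 1367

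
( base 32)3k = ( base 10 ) 116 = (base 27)48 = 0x74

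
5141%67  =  49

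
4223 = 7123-2900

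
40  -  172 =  - 132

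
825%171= 141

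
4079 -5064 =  - 985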